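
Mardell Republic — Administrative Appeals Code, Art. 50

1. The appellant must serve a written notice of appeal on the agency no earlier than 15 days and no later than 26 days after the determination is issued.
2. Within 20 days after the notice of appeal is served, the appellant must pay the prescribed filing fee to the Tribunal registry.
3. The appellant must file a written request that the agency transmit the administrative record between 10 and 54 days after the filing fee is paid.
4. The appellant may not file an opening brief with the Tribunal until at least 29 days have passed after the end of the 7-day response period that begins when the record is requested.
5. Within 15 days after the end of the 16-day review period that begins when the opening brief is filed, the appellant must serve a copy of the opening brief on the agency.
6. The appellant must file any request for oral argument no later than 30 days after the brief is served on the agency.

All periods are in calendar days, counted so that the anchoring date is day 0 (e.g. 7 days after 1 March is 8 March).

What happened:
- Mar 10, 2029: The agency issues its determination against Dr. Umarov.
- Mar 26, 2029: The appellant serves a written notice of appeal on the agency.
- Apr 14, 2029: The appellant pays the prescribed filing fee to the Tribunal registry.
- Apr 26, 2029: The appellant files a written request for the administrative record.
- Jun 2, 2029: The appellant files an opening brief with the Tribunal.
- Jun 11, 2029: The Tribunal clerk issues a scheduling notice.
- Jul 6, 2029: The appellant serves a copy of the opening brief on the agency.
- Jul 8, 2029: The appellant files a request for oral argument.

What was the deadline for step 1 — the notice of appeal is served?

Step 1 runs from Mar 10, 2029, when the determination is issued. The window is 15–26 days after Mar 10, 2029; it closes on Apr 5, 2029.

Apr 5, 2029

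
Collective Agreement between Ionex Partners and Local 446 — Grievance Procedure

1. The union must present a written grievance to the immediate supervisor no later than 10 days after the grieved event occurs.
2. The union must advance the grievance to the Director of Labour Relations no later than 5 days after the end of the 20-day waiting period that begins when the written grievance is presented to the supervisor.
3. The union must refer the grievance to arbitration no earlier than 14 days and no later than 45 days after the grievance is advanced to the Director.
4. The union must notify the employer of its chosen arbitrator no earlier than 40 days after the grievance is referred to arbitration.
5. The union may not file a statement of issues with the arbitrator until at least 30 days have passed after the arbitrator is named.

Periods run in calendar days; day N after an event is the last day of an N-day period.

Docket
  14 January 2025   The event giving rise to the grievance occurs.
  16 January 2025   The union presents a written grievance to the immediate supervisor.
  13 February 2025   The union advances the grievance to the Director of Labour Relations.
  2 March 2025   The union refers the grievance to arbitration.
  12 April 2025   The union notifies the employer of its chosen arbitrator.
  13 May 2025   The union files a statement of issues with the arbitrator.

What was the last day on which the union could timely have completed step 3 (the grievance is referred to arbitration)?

Step 3 runs from 13 February 2025, when the grievance is advanced to the Director. The window is 14–45 days after 13 February 2025; it closes on 30 March 2025.

30 March 2025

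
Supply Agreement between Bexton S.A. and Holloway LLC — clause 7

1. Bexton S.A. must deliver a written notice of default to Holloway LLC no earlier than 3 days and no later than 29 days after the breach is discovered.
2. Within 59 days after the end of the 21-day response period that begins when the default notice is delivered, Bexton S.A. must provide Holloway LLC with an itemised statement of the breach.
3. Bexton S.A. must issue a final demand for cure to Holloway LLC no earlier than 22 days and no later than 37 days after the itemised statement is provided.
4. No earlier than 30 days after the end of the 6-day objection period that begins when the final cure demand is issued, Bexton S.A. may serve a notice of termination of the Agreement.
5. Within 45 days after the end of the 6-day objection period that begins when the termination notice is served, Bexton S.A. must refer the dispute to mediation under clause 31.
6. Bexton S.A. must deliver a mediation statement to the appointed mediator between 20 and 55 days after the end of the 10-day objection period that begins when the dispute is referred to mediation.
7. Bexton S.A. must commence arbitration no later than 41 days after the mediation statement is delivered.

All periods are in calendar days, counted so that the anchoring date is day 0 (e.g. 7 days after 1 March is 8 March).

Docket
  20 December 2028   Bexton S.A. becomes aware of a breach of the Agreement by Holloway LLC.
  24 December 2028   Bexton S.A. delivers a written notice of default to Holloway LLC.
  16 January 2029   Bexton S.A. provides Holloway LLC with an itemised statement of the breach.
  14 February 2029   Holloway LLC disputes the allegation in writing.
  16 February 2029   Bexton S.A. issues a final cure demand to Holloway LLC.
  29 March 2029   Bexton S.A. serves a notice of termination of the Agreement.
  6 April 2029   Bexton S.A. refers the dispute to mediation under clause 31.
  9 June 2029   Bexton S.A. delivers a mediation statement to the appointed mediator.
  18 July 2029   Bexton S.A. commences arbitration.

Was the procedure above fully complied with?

(1) the permitted window runs from 20 December 2028 + 3 = 23 December 2028 to 20 December 2028 + 29 = 18 January 2029; done 24 December 2028 — within the window.
(2) due by 14 January 2029 + 59 days = 14 March 2029; completed 16 January 2029, before the deadline.
(3) the permitted window runs from 16 January 2029 + 22 = 7 February 2029 to 16 January 2029 + 37 = 22 February 2029; done 16 February 2029, which is between those dates.
(4) permitted from 22 February 2029 + 30 days = 24 March 2029 onward; 29 March 2029 is on or after that date.
(5) due by 4 April 2029 + 45 days = 19 May 2029; completed 6 April 2029, before the deadline.
(6) the permitted window runs from 16 April 2029 + 20 = 6 May 2029 to 16 April 2029 + 55 = 10 June 2029; done 9 June 2029, which is between those dates.
(7) due by 9 June 2029 + 41 days = 20 July 2029; completed 18 July 2029, before the deadline.

Yes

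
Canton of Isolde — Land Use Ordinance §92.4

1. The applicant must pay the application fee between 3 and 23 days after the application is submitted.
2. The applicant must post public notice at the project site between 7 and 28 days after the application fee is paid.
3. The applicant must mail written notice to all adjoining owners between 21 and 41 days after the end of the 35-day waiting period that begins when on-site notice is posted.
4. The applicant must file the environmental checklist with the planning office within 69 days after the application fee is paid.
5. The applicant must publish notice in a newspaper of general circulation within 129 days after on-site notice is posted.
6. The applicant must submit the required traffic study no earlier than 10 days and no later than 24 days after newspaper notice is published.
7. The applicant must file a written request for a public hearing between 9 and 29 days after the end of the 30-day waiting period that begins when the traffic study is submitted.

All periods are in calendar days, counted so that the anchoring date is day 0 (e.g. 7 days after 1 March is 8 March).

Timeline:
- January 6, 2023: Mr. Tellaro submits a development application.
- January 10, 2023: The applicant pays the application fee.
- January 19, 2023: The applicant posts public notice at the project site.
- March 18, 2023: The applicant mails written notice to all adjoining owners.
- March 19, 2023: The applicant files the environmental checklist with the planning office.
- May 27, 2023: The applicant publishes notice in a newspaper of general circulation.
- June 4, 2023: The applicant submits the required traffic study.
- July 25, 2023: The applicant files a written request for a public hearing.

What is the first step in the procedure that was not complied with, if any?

Step 1 — 3 and 23 days from January 6, 2023 (when the application is submitted) are January 9, 2023 and January 29, 2023 respectively; done January 10, 2023, which is between those dates.
Step 2 — 7 and 28 days from January 10, 2023 (when the application fee is paid) are January 17, 2023 and February 7, 2023 respectively; done January 19, 2023, which is between those dates.
Step 3 — 21 and 41 days from February 23, 2023 (end of the 35-day waiting period, which began when on-site notice is posted on January 19, 2023) are March 16, 2023 and April 5, 2023 respectively; done March 18, 2023, which is between those dates.
Step 4 — counting 69 days from January 10, 2023 (when the application fee is paid) gives a deadline of March 20, 2023; done March 19, 2023 — timely.
Step 5 — counting 129 days from January 19, 2023 (when on-site notice is posted) gives a deadline of May 28, 2023; May 27, 2023 is within that limit.
Step 6 — 10 and 24 days from May 27, 2023 (when newspaper notice is published) are June 6, 2023 and June 20, 2023 respectively; June 4, 2023 is 2 days too early.
The analysis stops there.

Step 6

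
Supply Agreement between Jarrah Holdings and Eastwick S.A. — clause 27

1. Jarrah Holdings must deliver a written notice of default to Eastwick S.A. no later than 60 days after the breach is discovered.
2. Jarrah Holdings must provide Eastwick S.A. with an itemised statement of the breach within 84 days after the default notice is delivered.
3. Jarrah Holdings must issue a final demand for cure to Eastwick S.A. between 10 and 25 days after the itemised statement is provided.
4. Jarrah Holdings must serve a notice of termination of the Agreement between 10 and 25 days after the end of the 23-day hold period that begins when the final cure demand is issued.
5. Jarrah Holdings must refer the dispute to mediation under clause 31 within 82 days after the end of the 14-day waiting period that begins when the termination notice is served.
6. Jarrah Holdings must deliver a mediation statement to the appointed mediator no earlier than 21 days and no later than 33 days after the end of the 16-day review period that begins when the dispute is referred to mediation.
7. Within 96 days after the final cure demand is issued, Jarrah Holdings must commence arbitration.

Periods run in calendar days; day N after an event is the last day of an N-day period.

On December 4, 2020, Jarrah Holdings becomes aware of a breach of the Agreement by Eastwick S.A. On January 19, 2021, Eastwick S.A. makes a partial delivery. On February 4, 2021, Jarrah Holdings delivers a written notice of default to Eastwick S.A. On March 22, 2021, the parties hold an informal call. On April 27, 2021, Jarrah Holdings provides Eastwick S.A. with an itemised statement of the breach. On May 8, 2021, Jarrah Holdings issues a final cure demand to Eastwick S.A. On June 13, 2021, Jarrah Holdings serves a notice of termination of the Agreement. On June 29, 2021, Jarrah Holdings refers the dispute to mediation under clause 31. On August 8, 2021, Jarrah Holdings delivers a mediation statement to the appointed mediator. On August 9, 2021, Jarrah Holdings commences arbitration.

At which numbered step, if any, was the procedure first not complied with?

Step 1

Step 1: 60 days after December 4, 2020 (when the breach is discovered) is February 2, 2021; done February 4, 2021 — 2 days late.
No need to go further; step 1 was not satisfied.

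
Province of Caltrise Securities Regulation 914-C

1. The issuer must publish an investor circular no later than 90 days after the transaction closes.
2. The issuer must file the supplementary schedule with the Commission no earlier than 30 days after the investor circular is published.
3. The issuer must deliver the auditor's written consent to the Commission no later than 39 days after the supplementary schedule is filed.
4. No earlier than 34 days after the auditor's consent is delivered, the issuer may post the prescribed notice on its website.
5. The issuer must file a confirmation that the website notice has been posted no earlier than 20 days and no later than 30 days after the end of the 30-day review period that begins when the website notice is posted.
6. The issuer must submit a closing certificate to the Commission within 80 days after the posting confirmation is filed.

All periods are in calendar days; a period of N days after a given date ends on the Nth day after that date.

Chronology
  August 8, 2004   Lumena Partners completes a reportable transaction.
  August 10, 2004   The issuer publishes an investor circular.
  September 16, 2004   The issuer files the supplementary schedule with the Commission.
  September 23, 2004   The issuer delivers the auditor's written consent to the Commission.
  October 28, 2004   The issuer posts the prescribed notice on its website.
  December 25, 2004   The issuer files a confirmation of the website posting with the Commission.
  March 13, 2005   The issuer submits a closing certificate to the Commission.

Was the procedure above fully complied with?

Step 1: 90 days after August 8, 2004 (when the transaction closes) is November 6, 2004; August 10, 2004 is within that limit.
Step 2: the earliest permitted date is 30 days after August 10, 2004 (when the investor circular is published), i.e. September 9, 2004; done September 16, 2004, after the minimum wait.
Step 3: 39 days after September 16, 2004 (when the supplementary schedule is filed) is October 25, 2004; completed September 23, 2004, before the deadline.
Step 4: the earliest permitted date is 34 days after September 23, 2004 (when the auditor's consent is delivered), i.e. October 27, 2004; done October 28, 2004, after the minimum wait.
Step 5: the window is 20–30 days after November 27, 2004 (end of the 30-day review period, which began when the website notice is posted on October 28, 2004), so December 17, 2004 through December 27, 2004; done December 25, 2004, which is between those dates.
Step 6: 80 days after December 25, 2004 (when the posting confirmation is filed) is March 15, 2005; March 13, 2005 is within that limit.

Yes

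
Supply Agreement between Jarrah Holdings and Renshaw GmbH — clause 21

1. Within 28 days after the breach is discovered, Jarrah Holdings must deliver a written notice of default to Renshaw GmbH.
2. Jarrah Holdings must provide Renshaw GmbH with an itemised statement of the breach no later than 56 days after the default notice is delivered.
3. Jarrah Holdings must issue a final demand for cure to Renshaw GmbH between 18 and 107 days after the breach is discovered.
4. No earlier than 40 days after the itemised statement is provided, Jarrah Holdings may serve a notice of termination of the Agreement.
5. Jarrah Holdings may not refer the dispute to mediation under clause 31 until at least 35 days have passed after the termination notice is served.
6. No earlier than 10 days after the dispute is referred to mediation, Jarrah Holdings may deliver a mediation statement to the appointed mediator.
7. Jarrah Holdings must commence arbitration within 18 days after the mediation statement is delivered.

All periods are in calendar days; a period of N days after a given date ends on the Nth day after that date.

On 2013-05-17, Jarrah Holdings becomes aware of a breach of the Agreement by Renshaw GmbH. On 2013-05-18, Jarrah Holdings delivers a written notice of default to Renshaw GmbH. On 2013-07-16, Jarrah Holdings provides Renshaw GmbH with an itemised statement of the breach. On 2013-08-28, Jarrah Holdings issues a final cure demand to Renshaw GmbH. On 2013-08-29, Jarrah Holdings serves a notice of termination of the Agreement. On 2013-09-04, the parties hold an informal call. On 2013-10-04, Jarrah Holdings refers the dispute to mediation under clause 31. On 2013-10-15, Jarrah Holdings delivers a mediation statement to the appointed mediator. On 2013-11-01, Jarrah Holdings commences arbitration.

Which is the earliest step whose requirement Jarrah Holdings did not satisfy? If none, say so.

(1) due by 2013-05-17 + 28 days = 2013-06-14; 2013-05-18 is within that limit.
(2) due by 2013-05-18 + 56 days = 2013-07-13; not done until 2013-07-16, 3 days after the deadline.
That is the first point of non-compliance.

Step 2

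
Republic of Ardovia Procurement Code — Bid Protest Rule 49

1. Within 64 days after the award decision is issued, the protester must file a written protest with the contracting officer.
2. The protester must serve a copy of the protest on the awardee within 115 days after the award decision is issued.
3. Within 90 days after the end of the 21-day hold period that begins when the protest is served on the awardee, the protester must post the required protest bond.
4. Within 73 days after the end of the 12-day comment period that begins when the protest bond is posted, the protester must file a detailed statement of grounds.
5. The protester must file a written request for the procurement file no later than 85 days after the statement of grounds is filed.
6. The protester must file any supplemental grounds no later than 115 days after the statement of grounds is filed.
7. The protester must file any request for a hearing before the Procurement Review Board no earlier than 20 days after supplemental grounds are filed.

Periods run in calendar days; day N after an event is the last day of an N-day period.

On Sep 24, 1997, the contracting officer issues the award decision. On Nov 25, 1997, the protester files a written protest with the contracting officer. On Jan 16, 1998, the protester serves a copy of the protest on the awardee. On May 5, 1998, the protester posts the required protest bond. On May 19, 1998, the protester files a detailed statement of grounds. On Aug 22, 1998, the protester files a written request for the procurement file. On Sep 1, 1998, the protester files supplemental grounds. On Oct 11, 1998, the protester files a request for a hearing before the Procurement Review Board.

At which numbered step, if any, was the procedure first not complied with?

(1) due by Sep 24, 1997 + 64 days = Nov 27, 1997; Nov 25, 1997 is within that limit.
(2) due by Sep 24, 1997 + 115 days = Jan 17, 1998; Jan 16, 1998 is within that limit.
(3) due by Feb 6, 1998 + 90 days = May 7, 1998; May 5, 1998 is within that limit.
(4) due by May 17, 1998 + 73 days = Jul 29, 1998; done May 19, 1998 — timely.
(5) due by May 19, 1998 + 85 days = Aug 12, 1998; not done until Aug 22, 1998, 10 days after the deadline.
The procedure was therefore not followed at step 5.

Step 5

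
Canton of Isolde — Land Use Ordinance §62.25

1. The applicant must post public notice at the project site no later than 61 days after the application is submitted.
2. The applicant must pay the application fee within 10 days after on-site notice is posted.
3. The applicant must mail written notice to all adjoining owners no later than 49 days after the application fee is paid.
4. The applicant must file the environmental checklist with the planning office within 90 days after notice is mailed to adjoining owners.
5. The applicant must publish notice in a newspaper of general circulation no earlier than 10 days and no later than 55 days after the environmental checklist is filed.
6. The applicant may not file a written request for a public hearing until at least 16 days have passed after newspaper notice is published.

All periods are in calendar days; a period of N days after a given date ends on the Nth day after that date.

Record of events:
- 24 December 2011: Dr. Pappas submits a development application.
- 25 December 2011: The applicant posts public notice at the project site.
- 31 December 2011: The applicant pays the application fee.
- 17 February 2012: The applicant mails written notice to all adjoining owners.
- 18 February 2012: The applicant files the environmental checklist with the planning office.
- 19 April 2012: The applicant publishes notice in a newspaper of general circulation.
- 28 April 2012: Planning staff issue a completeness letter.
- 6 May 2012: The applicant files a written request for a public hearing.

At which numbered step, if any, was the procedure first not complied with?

Step 1 — counting 61 days from 24 December 2011 (when the application is submitted) gives a deadline of 23 February 2012; done 25 December 2011 — timely.
Step 2 — counting 10 days from 25 December 2011 (when on-site notice is posted) gives a deadline of 4 January 2012; completed 31 December 2011, before the deadline.
Step 3 — counting 49 days from 31 December 2011 (when the application fee is paid) gives a deadline of 18 February 2012; 17 February 2012 is within that limit.
Step 4 — counting 90 days from 17 February 2012 (when notice is mailed to adjoining owners) gives a deadline of 17 May 2012; completed 18 February 2012, before the deadline.
Step 5 — 10 and 55 days from 18 February 2012 (when the environmental checklist is filed) are 28 February 2012 and 13 April 2012 respectively; 19 April 2012 is 6 days past the end of the window.

Step 5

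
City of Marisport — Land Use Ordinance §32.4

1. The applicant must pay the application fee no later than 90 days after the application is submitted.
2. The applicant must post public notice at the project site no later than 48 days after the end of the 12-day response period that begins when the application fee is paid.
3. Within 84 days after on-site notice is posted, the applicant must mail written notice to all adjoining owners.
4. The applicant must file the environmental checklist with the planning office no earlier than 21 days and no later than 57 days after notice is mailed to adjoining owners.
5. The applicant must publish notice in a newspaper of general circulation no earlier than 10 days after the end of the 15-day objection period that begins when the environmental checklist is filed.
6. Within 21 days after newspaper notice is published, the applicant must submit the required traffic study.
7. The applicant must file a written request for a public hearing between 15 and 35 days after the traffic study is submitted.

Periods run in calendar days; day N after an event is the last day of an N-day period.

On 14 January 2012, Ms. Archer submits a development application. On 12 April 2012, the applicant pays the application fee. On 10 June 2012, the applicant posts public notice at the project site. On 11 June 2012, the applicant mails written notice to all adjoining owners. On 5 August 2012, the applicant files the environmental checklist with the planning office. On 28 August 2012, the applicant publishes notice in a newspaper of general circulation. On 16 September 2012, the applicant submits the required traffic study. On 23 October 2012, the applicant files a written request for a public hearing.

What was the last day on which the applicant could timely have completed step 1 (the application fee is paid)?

Step 1 runs from 14 January 2012, when the application is submitted. 90 days after 14 January 2012 is 13 April 2012.

13 April 2012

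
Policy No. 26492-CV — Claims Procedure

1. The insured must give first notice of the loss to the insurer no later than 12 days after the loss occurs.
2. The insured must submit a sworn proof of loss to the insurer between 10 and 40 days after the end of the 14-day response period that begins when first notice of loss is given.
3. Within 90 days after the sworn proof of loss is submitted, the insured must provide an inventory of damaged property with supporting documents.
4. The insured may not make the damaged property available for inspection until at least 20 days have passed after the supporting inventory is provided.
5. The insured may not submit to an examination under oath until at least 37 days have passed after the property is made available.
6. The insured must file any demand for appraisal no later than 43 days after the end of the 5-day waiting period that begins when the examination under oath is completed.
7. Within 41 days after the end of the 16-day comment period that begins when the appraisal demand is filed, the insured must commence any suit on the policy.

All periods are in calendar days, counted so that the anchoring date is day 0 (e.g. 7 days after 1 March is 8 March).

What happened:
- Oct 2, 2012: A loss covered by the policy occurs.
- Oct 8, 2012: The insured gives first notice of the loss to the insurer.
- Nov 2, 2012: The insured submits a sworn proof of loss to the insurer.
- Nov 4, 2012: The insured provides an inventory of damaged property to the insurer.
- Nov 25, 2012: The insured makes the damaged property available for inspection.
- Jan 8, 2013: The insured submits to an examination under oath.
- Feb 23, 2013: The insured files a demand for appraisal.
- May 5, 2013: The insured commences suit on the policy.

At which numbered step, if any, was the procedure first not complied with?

Step 7

Step 1 — counting 12 days from Oct 2, 2012 (when the loss occurs) gives a deadline of Oct 14, 2012; completed Oct 8, 2012, before the deadline.
Step 2 — 10 and 40 days from Oct 22, 2012 (end of the 14-day response period, which began when first notice of loss is given on Oct 8, 2012) are Nov 1, 2012 and Dec 1, 2012 respectively; done Nov 2, 2012, which is between those dates.
Step 3 — counting 90 days from Nov 2, 2012 (when the sworn proof of loss is submitted) gives a deadline of Jan 31, 2013; completed Nov 4, 2012, before the deadline.
Step 4 — must wait 20 days from Nov 4, 2012 (when the supporting inventory is provided), so not before Nov 24, 2012; done Nov 25, 2012, after the minimum wait.
Step 5 — must wait 37 days from Nov 25, 2012 (when the property is made available), so not before Jan 1, 2013; Jan 8, 2013 is on or after that date.
Step 6 — counting 43 days from Jan 13, 2013 (end of the 5-day waiting period, which began when the examination under oath is completed on Jan 8, 2013) gives a deadline of Feb 25, 2013; completed Feb 23, 2013, before the deadline.
Step 7 — counting 41 days from Mar 11, 2013 (end of the 16-day comment period, which began when the appraisal demand is filed on Feb 23, 2013) gives a deadline of Apr 21, 2013; May 5, 2013 misses that deadline by 14 days.
The analysis stops there.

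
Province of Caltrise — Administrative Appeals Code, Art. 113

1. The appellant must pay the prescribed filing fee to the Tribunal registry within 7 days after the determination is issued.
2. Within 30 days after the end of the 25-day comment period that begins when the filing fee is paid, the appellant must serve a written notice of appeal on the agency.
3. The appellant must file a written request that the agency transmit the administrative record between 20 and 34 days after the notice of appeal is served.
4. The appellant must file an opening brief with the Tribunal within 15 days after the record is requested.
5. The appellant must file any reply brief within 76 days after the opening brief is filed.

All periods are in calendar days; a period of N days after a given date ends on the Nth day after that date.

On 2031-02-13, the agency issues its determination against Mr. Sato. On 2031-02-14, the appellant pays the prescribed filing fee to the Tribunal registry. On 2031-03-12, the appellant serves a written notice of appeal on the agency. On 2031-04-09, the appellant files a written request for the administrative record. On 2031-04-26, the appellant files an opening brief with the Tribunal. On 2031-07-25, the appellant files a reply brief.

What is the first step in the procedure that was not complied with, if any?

Step 4

Step 1: 7 days after 2031-02-13 (when the determination is issued) is 2031-02-20; done 2031-02-14 — timely.
Step 2: 30 days after 2031-03-11 (end of the 25-day comment period, which began when the filing fee is paid on 2031-02-14) is 2031-04-10; done 2031-03-12 — timely.
Step 3: the window is 20–34 days after 2031-03-12 (when the notice of appeal is served), so 2031-04-01 through 2031-04-15; 2031-04-09 falls inside that range.
Step 4: 15 days after 2031-04-09 (when the record is requested) is 2031-04-24; not done until 2031-04-26, 2 days after the deadline.
The procedure was therefore not followed at step 4.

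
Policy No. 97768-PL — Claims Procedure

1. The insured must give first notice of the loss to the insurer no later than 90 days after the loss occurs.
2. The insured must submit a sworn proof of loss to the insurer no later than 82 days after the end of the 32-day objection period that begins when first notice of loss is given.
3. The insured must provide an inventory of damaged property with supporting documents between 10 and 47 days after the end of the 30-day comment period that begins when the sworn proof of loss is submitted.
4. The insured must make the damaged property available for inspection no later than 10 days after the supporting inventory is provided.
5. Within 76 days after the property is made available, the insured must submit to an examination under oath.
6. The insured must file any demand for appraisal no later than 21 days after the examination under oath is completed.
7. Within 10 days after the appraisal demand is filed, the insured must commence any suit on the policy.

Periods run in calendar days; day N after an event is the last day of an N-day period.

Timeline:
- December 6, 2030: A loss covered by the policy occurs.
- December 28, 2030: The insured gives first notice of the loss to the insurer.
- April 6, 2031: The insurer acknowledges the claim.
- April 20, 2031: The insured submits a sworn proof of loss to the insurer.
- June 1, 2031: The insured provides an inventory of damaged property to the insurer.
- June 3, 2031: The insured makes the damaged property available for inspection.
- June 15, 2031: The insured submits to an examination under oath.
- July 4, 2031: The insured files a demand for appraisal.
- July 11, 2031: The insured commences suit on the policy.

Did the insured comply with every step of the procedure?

Step 1: 90 days after December 6, 2030 (when the loss occurs) is March 6, 2031; done December 28, 2030 — timely.
Step 2: 82 days after January 29, 2031 (end of the 32-day objection period, which began when first notice of loss is given on December 28, 2030) is April 21, 2031; completed April 20, 2031, before the deadline.
Step 3: the window is 10–47 days after May 20, 2031 (end of the 30-day comment period, which began when the sworn proof of loss is submitted on April 20, 2031), so May 30, 2031 through July 6, 2031; done June 1, 2031 — within the window.
Step 4: 10 days after June 1, 2031 (when the supporting inventory is provided) is June 11, 2031; June 3, 2031 is within that limit.
Step 5: 76 days after June 3, 2031 (when the property is made available) is August 18, 2031; completed June 15, 2031, before the deadline.
Step 6: 21 days after June 15, 2031 (when the examination under oath is completed) is July 6, 2031; July 4, 2031 is within that limit.
Step 7: 10 days after July 4, 2031 (when the appraisal demand is filed) is July 14, 2031; completed July 11, 2031, before the deadline.

Yes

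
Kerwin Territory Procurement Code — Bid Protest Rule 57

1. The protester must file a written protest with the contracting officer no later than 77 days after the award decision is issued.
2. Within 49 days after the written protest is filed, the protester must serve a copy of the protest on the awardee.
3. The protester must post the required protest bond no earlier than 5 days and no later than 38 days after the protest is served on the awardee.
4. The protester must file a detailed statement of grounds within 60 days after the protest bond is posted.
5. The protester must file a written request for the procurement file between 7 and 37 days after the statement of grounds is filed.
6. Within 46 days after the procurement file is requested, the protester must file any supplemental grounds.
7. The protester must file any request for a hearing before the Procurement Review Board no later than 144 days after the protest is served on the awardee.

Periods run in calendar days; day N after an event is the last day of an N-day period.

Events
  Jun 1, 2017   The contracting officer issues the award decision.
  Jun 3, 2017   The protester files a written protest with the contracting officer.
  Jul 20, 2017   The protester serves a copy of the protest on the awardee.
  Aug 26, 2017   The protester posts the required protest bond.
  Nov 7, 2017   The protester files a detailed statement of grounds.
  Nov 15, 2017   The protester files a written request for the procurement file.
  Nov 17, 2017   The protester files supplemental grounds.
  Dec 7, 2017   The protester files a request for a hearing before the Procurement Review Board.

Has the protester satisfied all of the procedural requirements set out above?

(1) due by Jun 1, 2017 + 77 days = Aug 17, 2017; done Jun 3, 2017 — timely.
(2) due by Jun 3, 2017 + 49 days = Jul 22, 2017; Jul 20, 2017 is within that limit.
(3) the permitted window runs from Jul 20, 2017 + 5 = Jul 25, 2017 to Jul 20, 2017 + 38 = Aug 27, 2017; Aug 26, 2017 falls inside that range.
(4) due by Aug 26, 2017 + 60 days = Oct 25, 2017; not done until Nov 7, 2017, 13 days after the deadline.
The procedure was therefore not followed at step 4.

No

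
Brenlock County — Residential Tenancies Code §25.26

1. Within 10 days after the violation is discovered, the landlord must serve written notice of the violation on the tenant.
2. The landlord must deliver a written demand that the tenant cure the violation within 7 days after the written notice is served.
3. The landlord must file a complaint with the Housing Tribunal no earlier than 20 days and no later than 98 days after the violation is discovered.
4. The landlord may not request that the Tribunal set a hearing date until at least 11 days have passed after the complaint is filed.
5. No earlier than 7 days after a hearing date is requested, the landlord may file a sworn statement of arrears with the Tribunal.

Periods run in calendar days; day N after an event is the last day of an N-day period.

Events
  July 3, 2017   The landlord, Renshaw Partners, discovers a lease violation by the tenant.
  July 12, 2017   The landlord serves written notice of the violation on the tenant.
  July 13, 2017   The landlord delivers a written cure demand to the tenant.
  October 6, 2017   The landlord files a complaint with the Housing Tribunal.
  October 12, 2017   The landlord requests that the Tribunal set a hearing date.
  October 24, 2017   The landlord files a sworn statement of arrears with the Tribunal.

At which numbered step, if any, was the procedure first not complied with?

Step 4

Step 1 — counting 10 days from July 3, 2017 (when the violation is discovered) gives a deadline of July 13, 2017; July 12, 2017 is within that limit.
Step 2 — counting 7 days from July 12, 2017 (when the written notice is served) gives a deadline of July 19, 2017; July 13, 2017 is within that limit.
Step 3 — 20 and 98 days from July 3, 2017 (when the violation is discovered) are July 23, 2017 and October 9, 2017 respectively; done October 6, 2017 — within the window.
Step 4 — must wait 11 days from October 6, 2017 (when the complaint is filed), so not before October 17, 2017; October 12, 2017 is 5 days before the earliest permitted date.
That is the first point of non-compliance.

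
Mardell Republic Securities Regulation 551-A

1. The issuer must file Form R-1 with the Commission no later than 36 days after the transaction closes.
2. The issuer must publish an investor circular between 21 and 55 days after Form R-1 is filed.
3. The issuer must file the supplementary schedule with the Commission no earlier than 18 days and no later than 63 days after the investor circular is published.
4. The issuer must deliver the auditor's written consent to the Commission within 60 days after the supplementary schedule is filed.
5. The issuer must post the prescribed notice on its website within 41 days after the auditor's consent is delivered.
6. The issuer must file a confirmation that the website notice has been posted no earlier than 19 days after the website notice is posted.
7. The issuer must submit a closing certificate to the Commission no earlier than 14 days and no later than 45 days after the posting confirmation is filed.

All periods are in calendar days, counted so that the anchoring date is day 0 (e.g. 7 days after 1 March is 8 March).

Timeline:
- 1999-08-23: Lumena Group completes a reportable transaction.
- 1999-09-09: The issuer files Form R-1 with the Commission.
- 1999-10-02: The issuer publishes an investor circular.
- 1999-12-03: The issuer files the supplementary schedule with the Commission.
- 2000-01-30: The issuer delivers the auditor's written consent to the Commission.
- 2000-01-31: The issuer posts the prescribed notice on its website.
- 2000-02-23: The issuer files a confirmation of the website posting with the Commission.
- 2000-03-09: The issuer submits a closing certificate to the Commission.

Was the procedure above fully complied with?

Step 1: 36 days after 1999-08-23 (when the transaction closes) is 1999-09-28; 1999-09-09 is within that limit.
Step 2: the window is 21–55 days after 1999-09-09 (when Form R-1 is filed), so 1999-09-30 through 1999-11-03; done 1999-10-02 — within the window.
Step 3: the window is 18–63 days after 1999-10-02 (when the investor circular is published), so 1999-10-20 through 1999-12-04; done 1999-12-03 — within the window.
Step 4: 60 days after 1999-12-03 (when the supplementary schedule is filed) is 2000-02-01; completed 2000-01-30, before the deadline.
Step 5: 41 days after 2000-01-30 (when the auditor's consent is delivered) is 2000-03-11; 2000-01-31 is within that limit.
Step 6: the earliest permitted date is 19 days after 2000-01-31 (when the website notice is posted), i.e. 2000-02-19; 2000-02-23 is on or after that date.
Step 7: the window is 14–45 days after 2000-02-23 (when the posting confirmation is filed), so 2000-03-08 through 2000-04-08; done 2000-03-09 — within the window.

Yes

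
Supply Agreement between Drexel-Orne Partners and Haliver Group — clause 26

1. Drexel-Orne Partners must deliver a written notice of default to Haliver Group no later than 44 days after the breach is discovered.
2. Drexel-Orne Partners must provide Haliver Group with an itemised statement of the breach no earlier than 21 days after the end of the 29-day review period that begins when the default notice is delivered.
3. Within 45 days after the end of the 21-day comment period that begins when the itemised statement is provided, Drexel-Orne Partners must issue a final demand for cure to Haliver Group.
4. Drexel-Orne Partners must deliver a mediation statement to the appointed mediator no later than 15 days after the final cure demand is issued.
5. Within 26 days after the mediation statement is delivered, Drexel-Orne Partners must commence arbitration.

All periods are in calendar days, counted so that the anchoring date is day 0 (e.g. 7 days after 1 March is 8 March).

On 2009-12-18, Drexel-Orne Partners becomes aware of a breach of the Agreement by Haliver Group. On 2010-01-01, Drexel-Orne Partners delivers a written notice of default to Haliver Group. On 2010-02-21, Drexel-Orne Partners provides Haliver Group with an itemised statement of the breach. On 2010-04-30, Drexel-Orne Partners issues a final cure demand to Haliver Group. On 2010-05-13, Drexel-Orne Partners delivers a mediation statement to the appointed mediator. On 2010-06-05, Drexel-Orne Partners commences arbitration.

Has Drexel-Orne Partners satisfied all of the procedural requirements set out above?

No

Step 1: 44 days after 2009-12-18 (when the breach is discovered) is 2010-01-31; completed 2010-01-01, before the deadline.
Step 2: the earliest permitted date is 21 days after 2010-01-30 (end of the 29-day review period, which began when the default notice is delivered on 2010-01-01), i.e. 2010-02-20; 2010-02-21 is on or after that date.
Step 3: 45 days after 2010-03-14 (end of the 21-day comment period, which began when the itemised statement is provided on 2010-02-21) is 2010-04-28; 2010-04-30 misses that deadline by 2 days.
No need to go further; step 3 was not satisfied.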